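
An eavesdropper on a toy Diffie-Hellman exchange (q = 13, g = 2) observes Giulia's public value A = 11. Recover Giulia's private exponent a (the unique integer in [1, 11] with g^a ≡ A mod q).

7

Try successive powers of 2 modulo 13:
2^1 ≡ 2
2^2 ≡ 4
2^3 ≡ 8
2^4 ≡ 3
2^5 ≡ 6
2^6 ≡ 12
2^7 ≡ 11
Found: a = 7.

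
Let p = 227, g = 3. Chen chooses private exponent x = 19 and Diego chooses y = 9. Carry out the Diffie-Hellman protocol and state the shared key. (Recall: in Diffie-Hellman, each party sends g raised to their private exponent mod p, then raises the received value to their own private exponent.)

Chen sends A = g^x mod p = 3^19 mod 227.
3^1 ≡ 3 (mod 227)
3^2 = (3^1)^2 ≡ 3^2 = 9 ≡ 9 (mod 227)
3^4 = (3^2)^2 ≡ 9^2 = 81 ≡ 81 (mod 227)
3^8 = (3^4)^2 ≡ 81^2 = 6561 ≡ 205 (mod 227)
3^16 = (3^8)^2 ≡ 205^2 = 42025 ≡ 30 (mod 227)
3^19 = 3^16 · 3^2 · 3^1 ≡ 30 · 9 · 3 ≡ 129 (mod 227).
So A = 129. Diego then computes K = A^y mod p = 129^9 mod 227.
129^1 ≡ 129 (mod 227)
129^2 = (129^1)^2 ≡ 129^2 = 16641 ≡ 70 (mod 227)
129^4 = (129^2)^2 ≡ 70^2 = 4900 ≡ 133 (mod 227)
129^8 = (129^4)^2 ≡ 133^2 = 17689 ≡ 210 (mod 227)
129^9 = 129^8 · 129^1 ≡ 210 · 129 ≡ 77 (mod 227).

77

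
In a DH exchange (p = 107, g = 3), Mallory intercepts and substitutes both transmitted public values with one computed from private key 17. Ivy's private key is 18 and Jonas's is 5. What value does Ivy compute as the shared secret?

Ivy receives Mallory's public value M = 3^17 mod 107 instead of the honest one.
3^1 ≡ 3 (mod 107)
3^2 = (3^1)^2 ≡ 3^2 = 9 ≡ 9 (mod 107)
3^4 = (3^2)^2 ≡ 9^2 = 81 ≡ 81 (mod 107)
3^8 = (3^4)^2 ≡ 81^2 = 6561 ≡ 34 (mod 107)
3^16 = (3^8)^2 ≡ 34^2 = 1156 ≡ 86 (mod 107)
3^17 = 3^16 · 3^1 ≡ 86 · 3 ≡ 44 (mod 107).
So M = 44. Ivy computes K = M^18 mod 107.
44^1 ≡ 44 (mod 107)
44^2 = (44^1)^2 ≡ 44^2 = 1936 ≡ 10 (mod 107)
44^4 = (44^2)^2 ≡ 10^2 = 100 ≡ 100 (mod 107)
44^8 = (44^4)^2 ≡ 100^2 = 10000 ≡ 49 (mod 107)
44^16 = (44^8)^2 ≡ 49^2 = 2401 ≡ 47 (mod 107)
44^18 = 44^16 · 44^2 ≡ 47 · 10 ≡ 42 (mod 107).

42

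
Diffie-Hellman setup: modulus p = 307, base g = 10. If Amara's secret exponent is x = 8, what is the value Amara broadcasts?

276

Public value = 10^8 mod 307.
10^1 ≡ 10 (mod 307)
10^2 = (10^1)^2 ≡ 10^2 = 100 ≡ 100 (mod 307)
10^4 = (10^2)^2 ≡ 100^2 = 10000 ≡ 176 (mod 307)
10^8 = (10^4)^2 ≡ 176^2 = 30976 ≡ 276 (mod 307)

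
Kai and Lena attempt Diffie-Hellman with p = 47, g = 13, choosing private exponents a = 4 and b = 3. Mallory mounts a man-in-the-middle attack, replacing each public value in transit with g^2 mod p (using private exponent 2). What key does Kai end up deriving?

Kai receives Mallory's public value M = 13^2 mod 47 instead of the honest one.
13^1 ≡ 13 (mod 47)
13^2 = (13^1)^2 ≡ 13^2 = 169 ≡ 28 (mod 47)
So M = 28. Kai computes K = M^4 mod 47.
28^1 ≡ 28 (mod 47)
28^2 = (28^1)^2 ≡ 28^2 = 784 ≡ 32 (mod 47)
28^4 = (28^2)^2 ≡ 32^2 = 1024 ≡ 37 (mod 47)

37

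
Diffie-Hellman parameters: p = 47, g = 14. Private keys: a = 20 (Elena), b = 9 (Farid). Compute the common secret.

36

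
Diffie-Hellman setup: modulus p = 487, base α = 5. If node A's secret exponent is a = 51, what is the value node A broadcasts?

Public value = 5^51 mod 487.
5^1 ≡ 5 (mod 487)
5^2 = (5^1)^2 ≡ 5^2 = 25 ≡ 25 (mod 487)
5^4 = (5^2)^2 ≡ 25^2 = 625 ≡ 138 (mod 487)
5^8 = (5^4)^2 ≡ 138^2 = 19044 ≡ 51 (mod 487)
5^16 = (5^8)^2 ≡ 51^2 = 2601 ≡ 166 (mod 487)
5^32 = (5^16)^2 ≡ 166^2 = 27556 ≡ 284 (mod 487)
5^51 = 5^32 · 5^16 · 5^2 · 5^1 ≡ 284 · 166 · 25 · 5 ≡ 300 (mod 487).

300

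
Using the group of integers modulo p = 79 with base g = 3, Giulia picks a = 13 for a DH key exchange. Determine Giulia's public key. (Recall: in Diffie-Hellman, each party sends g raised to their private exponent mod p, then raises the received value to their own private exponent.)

Public value = 3^13 (mod 79).
3^1 ≡ 3 (mod 79)
3^2 = (3^1)^2 ≡ 3^2 = 9 ≡ 9 (mod 79)
3^4 = (3^2)^2 ≡ 9^2 = 81 ≡ 2 (mod 79)
3^8 = (3^4)^2 ≡ 2^2 = 4 ≡ 4 (mod 79)
3^13 = 3^8 · 3^4 · 3^1 ≡ 4 · 2 · 3 ≡ 24 (mod 79).

24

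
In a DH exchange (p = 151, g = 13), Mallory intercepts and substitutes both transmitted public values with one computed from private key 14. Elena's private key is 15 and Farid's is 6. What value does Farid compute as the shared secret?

50

Farid receives Mallory's public value M = 13^14 mod 151 instead of the honest one.
13^1 ≡ 13 (mod 151)
13^2 = (13^1)^2 ≡ 13^2 = 169 ≡ 18 (mod 151)
13^4 = (13^2)^2 ≡ 18^2 = 324 ≡ 22 (mod 151)
13^8 = (13^4)^2 ≡ 22^2 = 484 ≡ 31 (mod 151)
13^14 = 13^8 · 13^4 · 13^2 ≡ 31 · 22 · 18 ≡ 45 (mod 151).
So M = 45. Farid computes K = M^6 mod 151.
45^1 ≡ 45 (mod 151)
45^2 = (45^1)^2 ≡ 45^2 = 2025 ≡ 62 (mod 151)
45^4 = (45^2)^2 ≡ 62^2 = 3844 ≡ 69 (mod 151)
45^6 = 45^4 · 45^2 ≡ 69 · 62 ≡ 50 (mod 151).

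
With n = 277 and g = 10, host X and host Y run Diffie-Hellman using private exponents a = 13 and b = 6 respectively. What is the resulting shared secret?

Host Y sends B = g^b mod n = 10^6 mod 277.
10^1 ≡ 10 (mod 277)
10^2 = (10^1)^2 ≡ 10^2 = 100 ≡ 100 (mod 277)
10^4 = (10^2)^2 ≡ 100^2 = 10000 ≡ 28 (mod 277)
10^6 = 10^4 · 10^2 ≡ 28 · 100 ≡ 30 (mod 277).
So B = 30. Host X then computes K = B^a mod n = 30^13 mod 277.
30^1 ≡ 30 (mod 277)
30^2 = (30^1)^2 ≡ 30^2 = 900 ≡ 69 (mod 277)
30^4 = (30^2)^2 ≡ 69^2 = 4761 ≡ 52 (mod 277)
30^8 = (30^4)^2 ≡ 52^2 = 2704 ≡ 211 (mod 277)
30^13 = 30^8 · 30^4 · 30^1 ≡ 211 · 52 · 30 ≡ 84 (mod 277).

84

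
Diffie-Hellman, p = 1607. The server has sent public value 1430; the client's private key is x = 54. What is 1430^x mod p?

1255

Shared key K = 1430^54 mod 1607.
1430^1 ≡ 1430 (mod 1607)
1430^2 = (1430^1)^2 ≡ 1430^2 = 2044900 ≡ 796 (mod 1607)
1430^4 = (1430^2)^2 ≡ 796^2 = 633616 ≡ 458 (mod 1607)
1430^8 = (1430^4)^2 ≡ 458^2 = 209764 ≡ 854 (mod 1607)
1430^16 = (1430^8)^2 ≡ 854^2 = 729316 ≡ 1345 (mod 1607)
1430^32 = (1430^16)^2 ≡ 1345^2 = 1809025 ≡ 1150 (mod 1607)
1430^54 = 1430^32 · 1430^16 · 1430^4 · 1430^2 ≡ 1150 · 1345 · 458 · 796 ≡ 1255 (mod 1607).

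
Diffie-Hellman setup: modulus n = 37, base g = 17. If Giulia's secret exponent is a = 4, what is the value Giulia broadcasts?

12

Public value = 17^4 (mod 37).
17^1 ≡ 17 (mod 37)
17^2 = (17^1)^2 ≡ 17^2 = 289 ≡ 30 (mod 37)
17^4 = (17^2)^2 ≡ 30^2 = 900 ≡ 12 (mod 37)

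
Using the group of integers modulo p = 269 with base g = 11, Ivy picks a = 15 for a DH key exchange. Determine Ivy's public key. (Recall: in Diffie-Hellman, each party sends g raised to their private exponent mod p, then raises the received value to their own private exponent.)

Public value = 11^15 mod 269.
11^1 ≡ 11 (mod 269)
11^2 = (11^1)^2 ≡ 11^2 = 121 ≡ 121 (mod 269)
11^4 = (11^2)^2 ≡ 121^2 = 14641 ≡ 115 (mod 269)
11^8 = (11^4)^2 ≡ 115^2 = 13225 ≡ 44 (mod 269)
11^15 = 11^8 · 11^4 · 11^2 · 11^1 ≡ 44 · 115 · 121 · 11 ≡ 176 (mod 269).

176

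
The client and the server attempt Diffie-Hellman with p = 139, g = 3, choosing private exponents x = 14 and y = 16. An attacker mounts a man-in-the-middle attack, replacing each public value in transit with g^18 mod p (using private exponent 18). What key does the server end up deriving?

The server receives an attacker's public value M = 3^18 mod 139 instead of the honest one.
3^1 ≡ 3 (mod 139)
3^2 = (3^1)^2 ≡ 3^2 = 9 ≡ 9 (mod 139)
3^4 = (3^2)^2 ≡ 9^2 = 81 ≡ 81 (mod 139)
3^8 = (3^4)^2 ≡ 81^2 = 6561 ≡ 28 (mod 139)
3^16 = (3^8)^2 ≡ 28^2 = 784 ≡ 89 (mod 139)
3^18 = 3^16 · 3^2 ≡ 89 · 9 ≡ 106 (mod 139).
So M = 106. The server computes K = M^16 mod 139.
106^1 ≡ 106 (mod 139)
106^2 = (106^1)^2 ≡ 106^2 = 11236 ≡ 116 (mod 139)
106^4 = (106^2)^2 ≡ 116^2 = 13456 ≡ 112 (mod 139)
106^8 = (106^4)^2 ≡ 112^2 = 12544 ≡ 34 (mod 139)
106^16 = (106^8)^2 ≡ 34^2 = 1156 ≡ 44 (mod 139)

44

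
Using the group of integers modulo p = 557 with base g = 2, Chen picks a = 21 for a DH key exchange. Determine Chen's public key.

47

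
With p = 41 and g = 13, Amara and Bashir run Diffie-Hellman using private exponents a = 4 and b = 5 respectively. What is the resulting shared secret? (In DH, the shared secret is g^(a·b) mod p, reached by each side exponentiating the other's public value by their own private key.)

40

Amara sends A = g^a mod p = 13^4 mod 41.
13^1 ≡ 13 (mod 41)
13^2 = (13^1)^2 ≡ 13^2 = 169 ≡ 5 (mod 41)
13^4 = (13^2)^2 ≡ 5^2 = 25 ≡ 25 (mod 41)
So A = 25. Bashir then computes K = A^b mod p = 25^5 mod 41.
25^1 ≡ 25 (mod 41)
25^2 = (25^1)^2 ≡ 25^2 = 625 ≡ 10 (mod 41)
25^4 = (25^2)^2 ≡ 10^2 = 100 ≡ 18 (mod 41)
25^5 = 25^4 · 25^1 ≡ 18 · 25 ≡ 40 (mod 41).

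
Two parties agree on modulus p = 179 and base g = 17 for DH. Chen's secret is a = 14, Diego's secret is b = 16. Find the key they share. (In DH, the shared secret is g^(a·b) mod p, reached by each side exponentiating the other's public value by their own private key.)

Chen sends A = g^a mod p = 17^14 mod 179.
17^1 ≡ 17 (mod 179)
17^2 = (17^1)^2 ≡ 17^2 = 289 ≡ 110 (mod 179)
17^4 = (17^2)^2 ≡ 110^2 = 12100 ≡ 107 (mod 179)
17^8 = (17^4)^2 ≡ 107^2 = 11449 ≡ 172 (mod 179)
17^14 = 17^8 · 17^4 · 17^2 ≡ 172 · 107 · 110 ≡ 129 (mod 179).
So A = 129. Diego then computes K = A^b mod p = 129^16 mod 179.
129^1 ≡ 129 (mod 179)
129^2 = (129^1)^2 ≡ 129^2 = 16641 ≡ 173 (mod 179)
129^4 = (129^2)^2 ≡ 173^2 = 29929 ≡ 36 (mod 179)
129^8 = (129^4)^2 ≡ 36^2 = 1296 ≡ 43 (mod 179)
129^16 = (129^8)^2 ≡ 43^2 = 1849 ≡ 59 (mod 179)

59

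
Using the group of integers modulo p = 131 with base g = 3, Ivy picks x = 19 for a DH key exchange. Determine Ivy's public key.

Public value = 3^19 mod 131.
3^1 ≡ 3 (mod 131)
3^2 = (3^1)^2 ≡ 3^2 = 9 ≡ 9 (mod 131)
3^4 = (3^2)^2 ≡ 9^2 = 81 ≡ 81 (mod 131)
3^8 = (3^4)^2 ≡ 81^2 = 6561 ≡ 11 (mod 131)
3^16 = (3^8)^2 ≡ 11^2 = 121 ≡ 121 (mod 131)
3^19 = 3^16 · 3^2 · 3^1 ≡ 121 · 9 · 3 ≡ 123 (mod 131).

123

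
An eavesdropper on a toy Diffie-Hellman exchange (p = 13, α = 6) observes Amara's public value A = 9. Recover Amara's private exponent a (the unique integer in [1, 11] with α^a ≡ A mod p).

4

Try successive powers of 6 modulo 13:
6^1 ≡ 6
6^2 ≡ 10
6^3 ≡ 8
6^4 ≡ 9
Found: a = 4.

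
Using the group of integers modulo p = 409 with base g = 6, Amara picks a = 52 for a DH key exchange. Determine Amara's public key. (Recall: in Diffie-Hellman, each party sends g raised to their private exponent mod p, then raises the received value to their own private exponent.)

6

Public value = 6^52 (mod 409).
6^1 ≡ 6 (mod 409)
6^2 = (6^1)^2 ≡ 6^2 = 36 ≡ 36 (mod 409)
6^4 = (6^2)^2 ≡ 36^2 = 1296 ≡ 69 (mod 409)
6^8 = (6^4)^2 ≡ 69^2 = 4761 ≡ 262 (mod 409)
6^16 = (6^8)^2 ≡ 262^2 = 68644 ≡ 341 (mod 409)
6^32 = (6^16)^2 ≡ 341^2 = 116281 ≡ 125 (mod 409)
6^52 = 6^32 · 6^16 · 6^4 ≡ 125 · 341 · 69 ≡ 6 (mod 409).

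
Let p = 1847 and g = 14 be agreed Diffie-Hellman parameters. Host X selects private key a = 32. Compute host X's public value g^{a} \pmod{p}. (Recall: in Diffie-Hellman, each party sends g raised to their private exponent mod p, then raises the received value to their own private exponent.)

1073

Public value = 14^{32} \pmod{1847}.
14^1 ≡ 14 (mod 1847)
14^2 = (14^1)^2 ≡ 14^2 = 196 ≡ 196 (mod 1847)
14^4 = (14^2)^2 ≡ 196^2 = 38416 ≡ 1476 (mod 1847)
14^8 = (14^4)^2 ≡ 1476^2 = 2178576 ≡ 963 (mod 1847)
14^16 = (14^8)^2 ≡ 963^2 = 927369 ≡ 175 (mod 1847)
14^32 = (14^16)^2 ≡ 175^2 = 30625 ≡ 1073 (mod 1847)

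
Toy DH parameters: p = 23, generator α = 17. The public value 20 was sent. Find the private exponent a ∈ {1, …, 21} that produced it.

7

Try successive powers of 17 modulo 23:
17^1 ≡ 17
17^2 ≡ 13
17^3 ≡ 14
17^4 ≡ 8
17^5 ≡ 21
17^6 ≡ 12
17^7 ≡ 20
Found: a = 7.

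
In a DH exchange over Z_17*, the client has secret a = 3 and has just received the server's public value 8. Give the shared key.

2

Shared key K = 8^3 mod 17.
8^1 ≡ 8 (mod 17)
8^2 = (8^1)^2 ≡ 8^2 = 64 ≡ 13 (mod 17)
8^3 = 8^2 · 8^1 ≡ 13 · 8 ≡ 2 (mod 17).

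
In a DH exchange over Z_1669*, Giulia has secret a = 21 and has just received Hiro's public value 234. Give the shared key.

385

Shared key K = 234^21 mod 1669.
234^1 ≡ 234 (mod 1669)
234^2 = (234^1)^2 ≡ 234^2 = 54756 ≡ 1348 (mod 1669)
234^4 = (234^2)^2 ≡ 1348^2 = 1817104 ≡ 1232 (mod 1669)
234^8 = (234^4)^2 ≡ 1232^2 = 1517824 ≡ 703 (mod 1669)
234^16 = (234^8)^2 ≡ 703^2 = 494209 ≡ 185 (mod 1669)
234^21 = 234^16 · 234^4 · 234^1 ≡ 185 · 1232 · 234 ≡ 385 (mod 1669).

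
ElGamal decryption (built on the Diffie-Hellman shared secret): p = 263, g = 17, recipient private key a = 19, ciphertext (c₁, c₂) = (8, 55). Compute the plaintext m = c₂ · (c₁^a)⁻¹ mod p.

7

Shared mask s = c₁^a mod p = 8^19 mod 263.
8^1 ≡ 8 (mod 263)
8^2 = (8^1)^2 ≡ 8^2 = 64 ≡ 64 (mod 263)
8^4 = (8^2)^2 ≡ 64^2 = 4096 ≡ 151 (mod 263)
8^8 = (8^4)^2 ≡ 151^2 = 22801 ≡ 183 (mod 263)
8^16 = (8^8)^2 ≡ 183^2 = 33489 ≡ 88 (mod 263)
8^19 = 8^16 · 8^2 · 8^1 ≡ 88 · 64 · 8 ≡ 83 (mod 263).
So s = 83; s⁻¹ ≡ 244 (mod 263).
m = c₂ · s⁻¹ mod 263 = 55 · 244 mod 263 = 7.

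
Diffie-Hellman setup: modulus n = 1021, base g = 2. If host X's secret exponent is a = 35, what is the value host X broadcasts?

Public value = 2^35 mod 1021.
2^1 ≡ 2 (mod 1021)
2^2 = (2^1)^2 ≡ 2^2 = 4 ≡ 4 (mod 1021)
2^4 = (2^2)^2 ≡ 4^2 = 16 ≡ 16 (mod 1021)
2^8 = (2^4)^2 ≡ 16^2 = 256 ≡ 256 (mod 1021)
2^16 = (2^8)^2 ≡ 256^2 = 65536 ≡ 192 (mod 1021)
2^32 = (2^16)^2 ≡ 192^2 = 36864 ≡ 108 (mod 1021)
2^35 = 2^32 · 2^2 · 2^1 ≡ 108 · 4 · 2 ≡ 864 (mod 1021).

864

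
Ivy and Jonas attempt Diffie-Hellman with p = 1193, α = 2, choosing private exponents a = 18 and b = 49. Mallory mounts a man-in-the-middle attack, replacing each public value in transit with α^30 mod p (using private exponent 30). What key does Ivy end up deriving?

107

Ivy receives Mallory's public value M = 2^30 mod 1193 instead of the honest one.
2^1 ≡ 2 (mod 1193)
2^2 = (2^1)^2 ≡ 2^2 = 4 ≡ 4 (mod 1193)
2^4 = (2^2)^2 ≡ 4^2 = 16 ≡ 16 (mod 1193)
2^8 = (2^4)^2 ≡ 16^2 = 256 ≡ 256 (mod 1193)
2^16 = (2^8)^2 ≡ 256^2 = 65536 ≡ 1114 (mod 1193)
2^30 = 2^16 · 2^8 · 2^4 · 2^2 ≡ 1114 · 256 · 16 · 4 ≡ 69 (mod 1193).
So M = 69. Ivy computes K = M^18 mod 1193.
69^1 ≡ 69 (mod 1193)
69^2 = (69^1)^2 ≡ 69^2 = 4761 ≡ 1182 (mod 1193)
69^4 = (69^2)^2 ≡ 1182^2 = 1397124 ≡ 121 (mod 1193)
69^8 = (69^4)^2 ≡ 121^2 = 14641 ≡ 325 (mod 1193)
69^16 = (69^8)^2 ≡ 325^2 = 105625 ≡ 641 (mod 1193)
69^18 = 69^16 · 69^2 ≡ 641 · 1182 ≡ 107 (mod 1193).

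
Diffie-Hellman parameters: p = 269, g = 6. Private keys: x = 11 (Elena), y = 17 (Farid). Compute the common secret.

164

Farid sends B = g^y mod p = 6^17 mod 269.
6^1 ≡ 6 (mod 269)
6^2 = (6^1)^2 ≡ 6^2 = 36 ≡ 36 (mod 269)
6^4 = (6^2)^2 ≡ 36^2 = 1296 ≡ 220 (mod 269)
6^8 = (6^4)^2 ≡ 220^2 = 48400 ≡ 249 (mod 269)
6^16 = (6^8)^2 ≡ 249^2 = 62001 ≡ 131 (mod 269)
6^17 = 6^16 · 6^1 ≡ 131 · 6 ≡ 248 (mod 269).
So B = 248. Elena then computes K = B^x mod p = 248^11 mod 269.
248^1 ≡ 248 (mod 269)
248^2 = (248^1)^2 ≡ 248^2 = 61504 ≡ 172 (mod 269)
248^4 = (248^2)^2 ≡ 172^2 = 29584 ≡ 263 (mod 269)
248^8 = (248^4)^2 ≡ 263^2 = 69169 ≡ 36 (mod 269)
248^11 = 248^8 · 248^2 · 248^1 ≡ 36 · 172 · 248 ≡ 164 (mod 269).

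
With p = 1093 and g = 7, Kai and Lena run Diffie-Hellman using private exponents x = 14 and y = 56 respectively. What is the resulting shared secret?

Kai sends A = g^x mod p = 7^14 mod 1093.
7^1 ≡ 7 (mod 1093)
7^2 = (7^1)^2 ≡ 7^2 = 49 ≡ 49 (mod 1093)
7^4 = (7^2)^2 ≡ 49^2 = 2401 ≡ 215 (mod 1093)
7^8 = (7^4)^2 ≡ 215^2 = 46225 ≡ 319 (mod 1093)
7^14 = 7^8 · 7^4 · 7^2 ≡ 319 · 215 · 49 ≡ 783 (mod 1093).
So A = 783. Lena then computes K = A^y mod p = 783^56 mod 1093.
783^1 ≡ 783 (mod 1093)
783^2 = (783^1)^2 ≡ 783^2 = 613089 ≡ 1009 (mod 1093)
783^4 = (783^2)^2 ≡ 1009^2 = 1018081 ≡ 498 (mod 1093)
783^8 = (783^4)^2 ≡ 498^2 = 248004 ≡ 986 (mod 1093)
783^16 = (783^8)^2 ≡ 986^2 = 972196 ≡ 519 (mod 1093)
783^32 = (783^16)^2 ≡ 519^2 = 269361 ≡ 483 (mod 1093)
783^56 = 783^32 · 783^16 · 783^8 ≡ 483 · 519 · 986 ≡ 874 (mod 1093).

874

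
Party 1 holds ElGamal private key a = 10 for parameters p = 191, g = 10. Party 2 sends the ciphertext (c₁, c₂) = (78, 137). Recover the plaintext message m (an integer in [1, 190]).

157

Shared mask s = c₁^a mod p = 78^10 mod 191.
78^1 ≡ 78 (mod 191)
78^2 = (78^1)^2 ≡ 78^2 = 6084 ≡ 163 (mod 191)
78^4 = (78^2)^2 ≡ 163^2 = 26569 ≡ 20 (mod 191)
78^8 = (78^4)^2 ≡ 20^2 = 400 ≡ 18 (mod 191)
78^10 = 78^8 · 78^2 ≡ 18 · 163 ≡ 69 (mod 191).
So s = 69; s⁻¹ ≡ 36 (mod 191).
m = c₂ · s⁻¹ mod 191 = 137 · 36 mod 191 = 157.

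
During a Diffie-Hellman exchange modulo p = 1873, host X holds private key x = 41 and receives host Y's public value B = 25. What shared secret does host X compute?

841

Shared key K = 25^41 mod 1873.
25^1 ≡ 25 (mod 1873)
25^2 = (25^1)^2 ≡ 25^2 = 625 ≡ 625 (mod 1873)
25^4 = (25^2)^2 ≡ 625^2 = 390625 ≡ 1041 (mod 1873)
25^8 = (25^4)^2 ≡ 1041^2 = 1083681 ≡ 1087 (mod 1873)
25^16 = (25^8)^2 ≡ 1087^2 = 1181569 ≡ 1579 (mod 1873)
25^32 = (25^16)^2 ≡ 1579^2 = 2493241 ≡ 278 (mod 1873)
25^41 = 25^32 · 25^8 · 25^1 ≡ 278 · 1087 · 25 ≡ 841 (mod 1873).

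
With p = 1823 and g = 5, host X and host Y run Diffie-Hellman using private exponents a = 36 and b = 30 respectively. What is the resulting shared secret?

Host Y sends B = g^b mod p = 5^30 mod 1823.
5^1 ≡ 5 (mod 1823)
5^2 = (5^1)^2 ≡ 5^2 = 25 ≡ 25 (mod 1823)
5^4 = (5^2)^2 ≡ 25^2 = 625 ≡ 625 (mod 1823)
5^8 = (5^4)^2 ≡ 625^2 = 390625 ≡ 503 (mod 1823)
5^16 = (5^8)^2 ≡ 503^2 = 253009 ≡ 1435 (mod 1823)
5^30 = 5^16 · 5^8 · 5^4 · 5^2 ≡ 1435 · 503 · 625 · 25 ≡ 334 (mod 1823).
So B = 334. Host X then computes K = B^a mod p = 334^36 mod 1823.
334^1 ≡ 334 (mod 1823)
334^2 = (334^1)^2 ≡ 334^2 = 111556 ≡ 353 (mod 1823)
334^4 = (334^2)^2 ≡ 353^2 = 124609 ≡ 645 (mod 1823)
334^8 = (334^4)^2 ≡ 645^2 = 416025 ≡ 381 (mod 1823)
334^16 = (334^8)^2 ≡ 381^2 = 145161 ≡ 1144 (mod 1823)
334^32 = (334^16)^2 ≡ 1144^2 = 1308736 ≡ 1645 (mod 1823)
334^36 = 334^32 · 334^4 ≡ 1645 · 645 ≡ 39 (mod 1823).

39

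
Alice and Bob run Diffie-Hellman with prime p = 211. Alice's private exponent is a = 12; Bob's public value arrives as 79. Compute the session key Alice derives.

113

Shared key K = 79^12 mod 211.
79^1 ≡ 79 (mod 211)
79^2 = (79^1)^2 ≡ 79^2 = 6241 ≡ 122 (mod 211)
79^4 = (79^2)^2 ≡ 122^2 = 14884 ≡ 114 (mod 211)
79^8 = (79^4)^2 ≡ 114^2 = 12996 ≡ 125 (mod 211)
79^12 = 79^8 · 79^4 ≡ 125 · 114 ≡ 113 (mod 211).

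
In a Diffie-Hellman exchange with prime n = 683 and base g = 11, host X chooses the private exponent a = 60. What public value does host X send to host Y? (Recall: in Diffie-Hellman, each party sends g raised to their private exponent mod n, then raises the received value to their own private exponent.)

Public value = 11^60 mod 683.
11^1 ≡ 11 (mod 683)
11^2 = (11^1)^2 ≡ 11^2 = 121 ≡ 121 (mod 683)
11^4 = (11^2)^2 ≡ 121^2 = 14641 ≡ 298 (mod 683)
11^8 = (11^4)^2 ≡ 298^2 = 88804 ≡ 14 (mod 683)
11^16 = (11^8)^2 ≡ 14^2 = 196 ≡ 196 (mod 683)
11^32 = (11^16)^2 ≡ 196^2 = 38416 ≡ 168 (mod 683)
11^60 = 11^32 · 11^16 · 11^8 · 11^4 ≡ 168 · 196 · 14 · 298 ≡ 411 (mod 683).

411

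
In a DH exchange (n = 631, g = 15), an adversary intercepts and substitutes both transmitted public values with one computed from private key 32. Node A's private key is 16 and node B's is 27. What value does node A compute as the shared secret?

Node A receives an adversary's public value M = 15^32 mod 631 instead of the honest one.
15^1 ≡ 15 (mod 631)
15^2 = (15^1)^2 ≡ 15^2 = 225 ≡ 225 (mod 631)
15^4 = (15^2)^2 ≡ 225^2 = 50625 ≡ 145 (mod 631)
15^8 = (15^4)^2 ≡ 145^2 = 21025 ≡ 202 (mod 631)
15^16 = (15^8)^2 ≡ 202^2 = 40804 ≡ 420 (mod 631)
15^32 = (15^16)^2 ≡ 420^2 = 176400 ≡ 351 (mod 631)
So M = 351. Node A computes K = M^16 mod 631.
351^1 ≡ 351 (mod 631)
351^2 = (351^1)^2 ≡ 351^2 = 123201 ≡ 156 (mod 631)
351^4 = (351^2)^2 ≡ 156^2 = 24336 ≡ 358 (mod 631)
351^8 = (351^4)^2 ≡ 358^2 = 128164 ≡ 71 (mod 631)
351^16 = (351^8)^2 ≡ 71^2 = 5041 ≡ 624 (mod 631)

624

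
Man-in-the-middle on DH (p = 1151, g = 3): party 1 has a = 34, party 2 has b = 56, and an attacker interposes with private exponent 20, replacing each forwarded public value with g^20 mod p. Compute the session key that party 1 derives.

Party 1 receives an attacker's public value M = 3^20 mod 1151 instead of the honest one.
3^1 ≡ 3 (mod 1151)
3^2 = (3^1)^2 ≡ 3^2 = 9 ≡ 9 (mod 1151)
3^4 = (3^2)^2 ≡ 9^2 = 81 ≡ 81 (mod 1151)
3^8 = (3^4)^2 ≡ 81^2 = 6561 ≡ 806 (mod 1151)
3^16 = (3^8)^2 ≡ 806^2 = 649636 ≡ 472 (mod 1151)
3^20 = 3^16 · 3^4 ≡ 472 · 81 ≡ 249 (mod 1151).
So M = 249. Party 1 computes K = M^34 mod 1151.
249^1 ≡ 249 (mod 1151)
249^2 = (249^1)^2 ≡ 249^2 = 62001 ≡ 998 (mod 1151)
249^4 = (249^2)^2 ≡ 998^2 = 996004 ≡ 389 (mod 1151)
249^8 = (249^4)^2 ≡ 389^2 = 151321 ≡ 540 (mod 1151)
249^16 = (249^8)^2 ≡ 540^2 = 291600 ≡ 397 (mod 1151)
249^32 = (249^16)^2 ≡ 397^2 = 157609 ≡ 1073 (mod 1151)
249^34 = 249^32 · 249^2 ≡ 1073 · 998 ≡ 424 (mod 1151).

424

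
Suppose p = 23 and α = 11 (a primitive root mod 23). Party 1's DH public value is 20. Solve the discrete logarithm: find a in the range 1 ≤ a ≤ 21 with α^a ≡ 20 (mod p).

3

Try successive powers of 11 modulo 23:
11^1 ≡ 11
11^2 ≡ 6
11^3 ≡ 20
Found: a = 3.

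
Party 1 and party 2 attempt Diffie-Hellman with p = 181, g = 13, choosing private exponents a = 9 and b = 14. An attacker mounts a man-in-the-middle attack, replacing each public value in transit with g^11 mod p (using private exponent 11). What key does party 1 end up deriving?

59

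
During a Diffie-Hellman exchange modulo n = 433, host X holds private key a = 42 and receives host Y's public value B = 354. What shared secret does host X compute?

179

Shared key K = 354^42 mod 433.
354^1 ≡ 354 (mod 433)
354^2 = (354^1)^2 ≡ 354^2 = 125316 ≡ 179 (mod 433)
354^4 = (354^2)^2 ≡ 179^2 = 32041 ≡ 432 (mod 433)
354^8 = (354^4)^2 ≡ 432^2 = 186624 ≡ 1 (mod 433)
354^16 = (354^8)^2 ≡ 1^2 = 1 ≡ 1 (mod 433)
354^32 = (354^16)^2 ≡ 1^2 = 1 ≡ 1 (mod 433)
354^42 = 354^32 · 354^8 · 354^2 ≡ 1 · 1 · 179 ≡ 179 (mod 433).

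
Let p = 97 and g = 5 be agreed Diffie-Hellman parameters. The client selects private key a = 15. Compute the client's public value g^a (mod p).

Public value = 5^15 (mod 97).
5^1 ≡ 5 (mod 97)
5^2 = (5^1)^2 ≡ 5^2 = 25 ≡ 25 (mod 97)
5^4 = (5^2)^2 ≡ 25^2 = 625 ≡ 43 (mod 97)
5^8 = (5^4)^2 ≡ 43^2 = 1849 ≡ 6 (mod 97)
5^15 = 5^8 · 5^4 · 5^2 · 5^1 ≡ 6 · 43 · 25 · 5 ≡ 46 (mod 97).

46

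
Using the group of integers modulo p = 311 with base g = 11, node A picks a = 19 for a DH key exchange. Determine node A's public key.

291

Public value = 11^19 (mod 311).
11^1 ≡ 11 (mod 311)
11^2 = (11^1)^2 ≡ 11^2 = 121 ≡ 121 (mod 311)
11^4 = (11^2)^2 ≡ 121^2 = 14641 ≡ 24 (mod 311)
11^8 = (11^4)^2 ≡ 24^2 = 576 ≡ 265 (mod 311)
11^16 = (11^8)^2 ≡ 265^2 = 70225 ≡ 250 (mod 311)
11^19 = 11^16 · 11^2 · 11^1 ≡ 250 · 121 · 11 ≡ 291 (mod 311).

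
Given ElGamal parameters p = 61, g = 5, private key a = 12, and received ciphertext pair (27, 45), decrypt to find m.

Shared mask s = c₁^a mod p = 27^12 mod 61.
27^1 ≡ 27 (mod 61)
27^2 = (27^1)^2 ≡ 27^2 = 729 ≡ 58 (mod 61)
27^4 = (27^2)^2 ≡ 58^2 = 3364 ≡ 9 (mod 61)
27^8 = (27^4)^2 ≡ 9^2 = 81 ≡ 20 (mod 61)
27^12 = 27^8 · 27^4 ≡ 20 · 9 ≡ 58 (mod 61).
So s = 58; s⁻¹ ≡ 20 (mod 61).
m = c₂ · s⁻¹ mod 61 = 45 · 20 mod 61 = 46.

46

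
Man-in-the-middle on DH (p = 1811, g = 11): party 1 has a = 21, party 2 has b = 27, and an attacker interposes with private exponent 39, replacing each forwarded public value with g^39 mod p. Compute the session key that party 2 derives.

Party 2 receives an attacker's public value M = 11^39 mod 1811 instead of the honest one.
11^1 ≡ 11 (mod 1811)
11^2 = (11^1)^2 ≡ 11^2 = 121 ≡ 121 (mod 1811)
11^4 = (11^2)^2 ≡ 121^2 = 14641 ≡ 153 (mod 1811)
11^8 = (11^4)^2 ≡ 153^2 = 23409 ≡ 1677 (mod 1811)
11^16 = (11^8)^2 ≡ 1677^2 = 2812329 ≡ 1657 (mod 1811)
11^32 = (11^16)^2 ≡ 1657^2 = 2745649 ≡ 173 (mod 1811)
11^39 = 11^32 · 11^4 · 11^2 · 11^1 ≡ 173 · 153 · 121 · 11 ≡ 856 (mod 1811).
So M = 856. Party 2 computes K = M^27 mod 1811.
856^1 ≡ 856 (mod 1811)
856^2 = (856^1)^2 ≡ 856^2 = 732736 ≡ 1092 (mod 1811)
856^4 = (856^2)^2 ≡ 1092^2 = 1192464 ≡ 826 (mod 1811)
856^8 = (856^4)^2 ≡ 826^2 = 682276 ≡ 1340 (mod 1811)
856^16 = (856^8)^2 ≡ 1340^2 = 1795600 ≡ 899 (mod 1811)
856^27 = 856^16 · 856^8 · 856^2 · 856^1 ≡ 899 · 1340 · 1092 · 856 ≡ 1048 (mod 1811).

1048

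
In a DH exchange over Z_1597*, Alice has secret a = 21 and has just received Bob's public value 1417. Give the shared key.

Shared key K = 1417^21 mod 1597.
1417^1 ≡ 1417 (mod 1597)
1417^2 = (1417^1)^2 ≡ 1417^2 = 2007889 ≡ 460 (mod 1597)
1417^4 = (1417^2)^2 ≡ 460^2 = 211600 ≡ 796 (mod 1597)
1417^8 = (1417^4)^2 ≡ 796^2 = 633616 ≡ 1204 (mod 1597)
1417^16 = (1417^8)^2 ≡ 1204^2 = 1449616 ≡ 1137 (mod 1597)
1417^21 = 1417^16 · 1417^4 · 1417^1 ≡ 1137 · 796 · 1417 ≡ 610 (mod 1597).

610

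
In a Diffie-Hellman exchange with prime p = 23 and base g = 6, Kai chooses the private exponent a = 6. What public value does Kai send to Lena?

12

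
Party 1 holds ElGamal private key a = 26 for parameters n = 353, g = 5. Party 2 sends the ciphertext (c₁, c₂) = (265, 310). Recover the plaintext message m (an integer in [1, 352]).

Shared mask s = c₁^a mod n = 265^26 mod 353.
265^1 ≡ 265 (mod 353)
265^2 = (265^1)^2 ≡ 265^2 = 70225 ≡ 331 (mod 353)
265^4 = (265^2)^2 ≡ 331^2 = 109561 ≡ 131 (mod 353)
265^8 = (265^4)^2 ≡ 131^2 = 17161 ≡ 217 (mod 353)
265^16 = (265^8)^2 ≡ 217^2 = 47089 ≡ 140 (mod 353)
265^26 = 265^16 · 265^8 · 265^2 ≡ 140 · 217 · 331 ≡ 222 (mod 353).
So s = 222; s⁻¹ ≡ 97 (mod 353).
m = c₂ · s⁻¹ mod 353 = 310 · 97 mod 353 = 65.

65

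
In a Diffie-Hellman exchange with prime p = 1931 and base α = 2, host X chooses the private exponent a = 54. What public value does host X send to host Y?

Public value = 2^54 (mod 1931).
2^1 ≡ 2 (mod 1931)
2^2 = (2^1)^2 ≡ 2^2 = 4 ≡ 4 (mod 1931)
2^4 = (2^2)^2 ≡ 4^2 = 16 ≡ 16 (mod 1931)
2^8 = (2^4)^2 ≡ 16^2 = 256 ≡ 256 (mod 1931)
2^16 = (2^8)^2 ≡ 256^2 = 65536 ≡ 1813 (mod 1931)
2^32 = (2^16)^2 ≡ 1813^2 = 3286969 ≡ 407 (mod 1931)
2^54 = 2^32 · 2^16 · 2^4 · 2^2 ≡ 407 · 1813 · 16 · 4 ≡ 488 (mod 1931).

488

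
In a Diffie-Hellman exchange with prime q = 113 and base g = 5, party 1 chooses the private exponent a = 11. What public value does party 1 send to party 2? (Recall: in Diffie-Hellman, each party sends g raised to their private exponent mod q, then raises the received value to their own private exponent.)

34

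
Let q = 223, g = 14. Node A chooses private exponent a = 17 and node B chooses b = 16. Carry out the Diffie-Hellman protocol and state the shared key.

120

Node A sends A = g^a mod q = 14^17 mod 223.
14^1 ≡ 14 (mod 223)
14^2 = (14^1)^2 ≡ 14^2 = 196 ≡ 196 (mod 223)
14^4 = (14^2)^2 ≡ 196^2 = 38416 ≡ 60 (mod 223)
14^8 = (14^4)^2 ≡ 60^2 = 3600 ≡ 32 (mod 223)
14^16 = (14^8)^2 ≡ 32^2 = 1024 ≡ 132 (mod 223)
14^17 = 14^16 · 14^1 ≡ 132 · 14 ≡ 64 (mod 223).
So A = 64. Node B then computes K = A^b mod q = 64^16 mod 223.
64^1 ≡ 64 (mod 223)
64^2 = (64^1)^2 ≡ 64^2 = 4096 ≡ 82 (mod 223)
64^4 = (64^2)^2 ≡ 82^2 = 6724 ≡ 34 (mod 223)
64^8 = (64^4)^2 ≡ 34^2 = 1156 ≡ 41 (mod 223)
64^16 = (64^8)^2 ≡ 41^2 = 1681 ≡ 120 (mod 223)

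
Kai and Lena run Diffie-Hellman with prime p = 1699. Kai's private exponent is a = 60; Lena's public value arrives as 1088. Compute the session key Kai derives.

Shared key K = 1088^60 mod 1699.
1088^1 ≡ 1088 (mod 1699)
1088^2 = (1088^1)^2 ≡ 1088^2 = 1183744 ≡ 1240 (mod 1699)
1088^4 = (1088^2)^2 ≡ 1240^2 = 1537600 ≡ 5 (mod 1699)
1088^8 = (1088^4)^2 ≡ 5^2 = 25 ≡ 25 (mod 1699)
1088^16 = (1088^8)^2 ≡ 25^2 = 625 ≡ 625 (mod 1699)
1088^32 = (1088^16)^2 ≡ 625^2 = 390625 ≡ 1554 (mod 1699)
1088^60 = 1088^32 · 1088^16 · 1088^8 · 1088^4 ≡ 1554 · 625 · 25 · 5 ≡ 807 (mod 1699).

807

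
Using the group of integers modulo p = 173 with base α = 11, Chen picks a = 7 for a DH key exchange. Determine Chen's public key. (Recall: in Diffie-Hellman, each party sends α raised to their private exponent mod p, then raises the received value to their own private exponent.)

105

Public value = 11^7 mod 173.
11^1 ≡ 11 (mod 173)
11^2 = (11^1)^2 ≡ 11^2 = 121 ≡ 121 (mod 173)
11^4 = (11^2)^2 ≡ 121^2 = 14641 ≡ 109 (mod 173)
11^7 = 11^4 · 11^2 · 11^1 ≡ 109 · 121 · 11 ≡ 105 (mod 173).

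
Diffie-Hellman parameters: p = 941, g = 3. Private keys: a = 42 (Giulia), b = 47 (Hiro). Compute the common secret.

185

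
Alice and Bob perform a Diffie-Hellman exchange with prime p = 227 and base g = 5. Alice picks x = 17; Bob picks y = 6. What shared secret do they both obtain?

47

Alice sends A = g^x mod p = 5^17 mod 227.
5^1 ≡ 5 (mod 227)
5^2 = (5^1)^2 ≡ 5^2 = 25 ≡ 25 (mod 227)
5^4 = (5^2)^2 ≡ 25^2 = 625 ≡ 171 (mod 227)
5^8 = (5^4)^2 ≡ 171^2 = 29241 ≡ 185 (mod 227)
5^16 = (5^8)^2 ≡ 185^2 = 34225 ≡ 175 (mod 227)
5^17 = 5^16 · 5^1 ≡ 175 · 5 ≡ 194 (mod 227).
So A = 194. Bob then computes K = A^y mod p = 194^6 mod 227.
194^1 ≡ 194 (mod 227)
194^2 = (194^1)^2 ≡ 194^2 = 37636 ≡ 181 (mod 227)
194^4 = (194^2)^2 ≡ 181^2 = 32761 ≡ 73 (mod 227)
194^6 = 194^4 · 194^2 ≡ 73 · 181 ≡ 47 (mod 227).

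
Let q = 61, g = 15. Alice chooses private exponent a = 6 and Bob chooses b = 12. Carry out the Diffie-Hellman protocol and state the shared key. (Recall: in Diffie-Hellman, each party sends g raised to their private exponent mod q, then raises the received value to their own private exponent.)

Alice sends A = g^a mod q = 15^6 mod 61.
15^1 ≡ 15 (mod 61)
15^2 = (15^1)^2 ≡ 15^2 = 225 ≡ 42 (mod 61)
15^4 = (15^2)^2 ≡ 42^2 = 1764 ≡ 56 (mod 61)
15^6 = 15^4 · 15^2 ≡ 56 · 42 ≡ 34 (mod 61).
So A = 34. Bob then computes K = A^b mod q = 34^12 mod 61.
34^1 ≡ 34 (mod 61)
34^2 = (34^1)^2 ≡ 34^2 = 1156 ≡ 58 (mod 61)
34^4 = (34^2)^2 ≡ 58^2 = 3364 ≡ 9 (mod 61)
34^8 = (34^4)^2 ≡ 9^2 = 81 ≡ 20 (mod 61)
34^12 = 34^8 · 34^4 ≡ 20 · 9 ≡ 58 (mod 61).

58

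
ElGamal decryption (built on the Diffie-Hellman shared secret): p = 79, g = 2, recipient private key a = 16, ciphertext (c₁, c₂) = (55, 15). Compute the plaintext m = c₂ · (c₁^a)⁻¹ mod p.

Shared mask s = c₁^a mod p = 55^16 mod 79.
55^1 ≡ 55 (mod 79)
55^2 = (55^1)^2 ≡ 55^2 = 3025 ≡ 23 (mod 79)
55^4 = (55^2)^2 ≡ 23^2 = 529 ≡ 55 (mod 79)
55^8 = (55^4)^2 ≡ 55^2 = 3025 ≡ 23 (mod 79)
55^16 = (55^8)^2 ≡ 23^2 = 529 ≡ 55 (mod 79)
So s = 55; s⁻¹ ≡ 23 (mod 79).
m = c₂ · s⁻¹ mod 79 = 15 · 23 mod 79 = 29.

29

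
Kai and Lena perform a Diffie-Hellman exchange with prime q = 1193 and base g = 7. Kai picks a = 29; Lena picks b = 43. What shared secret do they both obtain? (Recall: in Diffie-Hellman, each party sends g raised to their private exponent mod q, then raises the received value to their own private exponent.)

1013

Kai sends A = g^a mod q = 7^29 mod 1193.
7^1 ≡ 7 (mod 1193)
7^2 = (7^1)^2 ≡ 7^2 = 49 ≡ 49 (mod 1193)
7^4 = (7^2)^2 ≡ 49^2 = 2401 ≡ 15 (mod 1193)
7^8 = (7^4)^2 ≡ 15^2 = 225 ≡ 225 (mod 1193)
7^16 = (7^8)^2 ≡ 225^2 = 50625 ≡ 519 (mod 1193)
7^29 = 7^16 · 7^8 · 7^4 · 7^1 ≡ 519 · 225 · 15 · 7 ≡ 914 (mod 1193).
So A = 914. Lena then computes K = A^b mod q = 914^43 mod 1193.
914^1 ≡ 914 (mod 1193)
914^2 = (914^1)^2 ≡ 914^2 = 835396 ≡ 296 (mod 1193)
914^4 = (914^2)^2 ≡ 296^2 = 87616 ≡ 527 (mod 1193)
914^8 = (914^4)^2 ≡ 527^2 = 277729 ≡ 953 (mod 1193)
914^16 = (914^8)^2 ≡ 953^2 = 908209 ≡ 336 (mod 1193)
914^32 = (914^16)^2 ≡ 336^2 = 112896 ≡ 754 (mod 1193)
914^43 = 914^32 · 914^8 · 914^2 · 914^1 ≡ 754 · 953 · 296 · 914 ≡ 1013 (mod 1193).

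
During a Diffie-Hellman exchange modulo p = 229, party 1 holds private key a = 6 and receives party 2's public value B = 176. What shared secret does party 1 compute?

Shared key K = 176^6 mod 229.
176^1 ≡ 176 (mod 229)
176^2 = (176^1)^2 ≡ 176^2 = 30976 ≡ 61 (mod 229)
176^4 = (176^2)^2 ≡ 61^2 = 3721 ≡ 57 (mod 229)
176^6 = 176^4 · 176^2 ≡ 57 · 61 ≡ 42 (mod 229).

42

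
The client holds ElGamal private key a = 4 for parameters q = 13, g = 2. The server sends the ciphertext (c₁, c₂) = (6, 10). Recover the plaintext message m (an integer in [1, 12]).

Shared mask s = c₁^a mod q = 6^4 mod 13.
6^1 ≡ 6 (mod 13)
6^2 = (6^1)^2 ≡ 6^2 = 36 ≡ 10 (mod 13)
6^4 = (6^2)^2 ≡ 10^2 = 100 ≡ 9 (mod 13)
So s = 9; s⁻¹ ≡ 3 (mod 13).
m = c₂ · s⁻¹ mod 13 = 10 · 3 mod 13 = 4.

4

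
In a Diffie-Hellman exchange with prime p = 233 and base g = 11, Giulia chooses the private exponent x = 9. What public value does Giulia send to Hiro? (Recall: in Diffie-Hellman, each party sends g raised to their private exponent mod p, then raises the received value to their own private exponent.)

Public value = 11^9 mod 233.
11^1 ≡ 11 (mod 233)
11^2 = (11^1)^2 ≡ 11^2 = 121 ≡ 121 (mod 233)
11^4 = (11^2)^2 ≡ 121^2 = 14641 ≡ 195 (mod 233)
11^8 = (11^4)^2 ≡ 195^2 = 38025 ≡ 46 (mod 233)
11^9 = 11^8 · 11^1 ≡ 46 · 11 ≡ 40 (mod 233).

40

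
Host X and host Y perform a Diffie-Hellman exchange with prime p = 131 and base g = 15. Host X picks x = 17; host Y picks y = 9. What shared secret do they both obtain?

Host X sends A = g^x mod p = 15^17 mod 131.
15^1 ≡ 15 (mod 131)
15^2 = (15^1)^2 ≡ 15^2 = 225 ≡ 94 (mod 131)
15^4 = (15^2)^2 ≡ 94^2 = 8836 ≡ 59 (mod 131)
15^8 = (15^4)^2 ≡ 59^2 = 3481 ≡ 75 (mod 131)
15^16 = (15^8)^2 ≡ 75^2 = 5625 ≡ 123 (mod 131)
15^17 = 15^16 · 15^1 ≡ 123 · 15 ≡ 11 (mod 131).
So A = 11. Host Y then computes K = A^y mod p = 11^9 mod 131.
11^1 ≡ 11 (mod 131)
11^2 = (11^1)^2 ≡ 11^2 = 121 ≡ 121 (mod 131)
11^4 = (11^2)^2 ≡ 121^2 = 14641 ≡ 100 (mod 131)
11^8 = (11^4)^2 ≡ 100^2 = 10000 ≡ 44 (mod 131)
11^9 = 11^8 · 11^1 ≡ 44 · 11 ≡ 91 (mod 131).

91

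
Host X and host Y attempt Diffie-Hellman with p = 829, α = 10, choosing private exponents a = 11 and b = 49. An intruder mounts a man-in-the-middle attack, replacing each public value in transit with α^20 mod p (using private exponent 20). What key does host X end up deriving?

425

Host X receives an intruder's public value M = 10^20 mod 829 instead of the honest one.
10^1 ≡ 10 (mod 829)
10^2 = (10^1)^2 ≡ 10^2 = 100 ≡ 100 (mod 829)
10^4 = (10^2)^2 ≡ 100^2 = 10000 ≡ 52 (mod 829)
10^8 = (10^4)^2 ≡ 52^2 = 2704 ≡ 217 (mod 829)
10^16 = (10^8)^2 ≡ 217^2 = 47089 ≡ 665 (mod 829)
10^20 = 10^16 · 10^4 ≡ 665 · 52 ≡ 591 (mod 829).
So M = 591. Host X computes K = M^11 mod 829.
591^1 ≡ 591 (mod 829)
591^2 = (591^1)^2 ≡ 591^2 = 349281 ≡ 272 (mod 829)
591^4 = (591^2)^2 ≡ 272^2 = 73984 ≡ 203 (mod 829)
591^8 = (591^4)^2 ≡ 203^2 = 41209 ≡ 588 (mod 829)
591^11 = 591^8 · 591^2 · 591^1 ≡ 588 · 272 · 591 ≡ 425 (mod 829).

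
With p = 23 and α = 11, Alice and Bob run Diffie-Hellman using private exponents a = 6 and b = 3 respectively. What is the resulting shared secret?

16

Alice sends A = α^a mod p = 11^6 mod 23.
11^1 ≡ 11 (mod 23)
11^2 = (11^1)^2 ≡ 11^2 = 121 ≡ 6 (mod 23)
11^4 = (11^2)^2 ≡ 6^2 = 36 ≡ 13 (mod 23)
11^6 = 11^4 · 11^2 ≡ 13 · 6 ≡ 9 (mod 23).
So A = 9. Bob then computes K = A^b mod p = 9^3 mod 23.
9^1 ≡ 9 (mod 23)
9^2 = (9^1)^2 ≡ 9^2 = 81 ≡ 12 (mod 23)
9^3 = 9^2 · 9^1 ≡ 12 · 9 ≡ 16 (mod 23).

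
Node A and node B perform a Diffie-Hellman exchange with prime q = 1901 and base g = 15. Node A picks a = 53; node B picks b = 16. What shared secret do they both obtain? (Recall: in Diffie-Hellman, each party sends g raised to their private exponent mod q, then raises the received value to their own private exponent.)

370

Node B sends B = g^b mod q = 15^16 mod 1901.
15^1 ≡ 15 (mod 1901)
15^2 = (15^1)^2 ≡ 15^2 = 225 ≡ 225 (mod 1901)
15^4 = (15^2)^2 ≡ 225^2 = 50625 ≡ 1199 (mod 1901)
15^8 = (15^4)^2 ≡ 1199^2 = 1437601 ≡ 445 (mod 1901)
15^16 = (15^8)^2 ≡ 445^2 = 198025 ≡ 321 (mod 1901)
So B = 321. Node A then computes K = B^a mod q = 321^53 mod 1901.
321^1 ≡ 321 (mod 1901)
321^2 = (321^1)^2 ≡ 321^2 = 103041 ≡ 387 (mod 1901)
321^4 = (321^2)^2 ≡ 387^2 = 149769 ≡ 1491 (mod 1901)
321^8 = (321^4)^2 ≡ 1491^2 = 2223081 ≡ 812 (mod 1901)
321^16 = (321^8)^2 ≡ 812^2 = 659344 ≡ 1598 (mod 1901)
321^32 = (321^16)^2 ≡ 1598^2 = 2553604 ≡ 561 (mod 1901)
321^53 = 321^32 · 321^16 · 321^4 · 321^1 ≡ 561 · 1598 · 1491 · 321 ≡ 370 (mod 1901).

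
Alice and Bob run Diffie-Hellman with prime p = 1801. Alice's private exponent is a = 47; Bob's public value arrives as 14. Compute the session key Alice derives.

Shared key K = 14^47 mod 1801.
14^1 ≡ 14 (mod 1801)
14^2 = (14^1)^2 ≡ 14^2 = 196 ≡ 196 (mod 1801)
14^4 = (14^2)^2 ≡ 196^2 = 38416 ≡ 595 (mod 1801)
14^8 = (14^4)^2 ≡ 595^2 = 354025 ≡ 1029 (mod 1801)
14^16 = (14^8)^2 ≡ 1029^2 = 1058841 ≡ 1654 (mod 1801)
14^32 = (14^16)^2 ≡ 1654^2 = 2735716 ≡ 1798 (mod 1801)
14^47 = 14^32 · 14^8 · 14^4 · 14^2 · 14^1 ≡ 1798 · 1029 · 595 · 196 · 14 ≡ 932 (mod 1801).

932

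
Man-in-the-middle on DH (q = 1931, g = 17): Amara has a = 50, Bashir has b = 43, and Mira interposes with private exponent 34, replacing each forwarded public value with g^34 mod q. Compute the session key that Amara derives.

Amara receives Mira's public value M = 17^34 mod 1931 instead of the honest one.
17^1 ≡ 17 (mod 1931)
17^2 = (17^1)^2 ≡ 17^2 = 289 ≡ 289 (mod 1931)
17^4 = (17^2)^2 ≡ 289^2 = 83521 ≡ 488 (mod 1931)
17^8 = (17^4)^2 ≡ 488^2 = 238144 ≡ 631 (mod 1931)
17^16 = (17^8)^2 ≡ 631^2 = 398161 ≡ 375 (mod 1931)
17^32 = (17^16)^2 ≡ 375^2 = 140625 ≡ 1593 (mod 1931)
17^34 = 17^32 · 17^2 ≡ 1593 · 289 ≡ 799 (mod 1931).
So M = 799. Amara computes K = M^50 mod 1931.
799^1 ≡ 799 (mod 1931)
799^2 = (799^1)^2 ≡ 799^2 = 638401 ≡ 1171 (mod 1931)
799^4 = (799^2)^2 ≡ 1171^2 = 1371241 ≡ 231 (mod 1931)
799^8 = (799^4)^2 ≡ 231^2 = 53361 ≡ 1224 (mod 1931)
799^16 = (799^8)^2 ≡ 1224^2 = 1498176 ≡ 1651 (mod 1931)
799^32 = (799^16)^2 ≡ 1651^2 = 2725801 ≡ 1160 (mod 1931)
799^50 = 799^32 · 799^16 · 799^2 ≡ 1160 · 1651 · 1171 ≡ 546 (mod 1931).

546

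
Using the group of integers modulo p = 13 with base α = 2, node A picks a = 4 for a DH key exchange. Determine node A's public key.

Public value = 2^4 (mod 13).
2^1 ≡ 2 (mod 13)
2^2 = (2^1)^2 ≡ 2^2 = 4 ≡ 4 (mod 13)
2^4 = (2^2)^2 ≡ 4^2 = 16 ≡ 3 (mod 13)

3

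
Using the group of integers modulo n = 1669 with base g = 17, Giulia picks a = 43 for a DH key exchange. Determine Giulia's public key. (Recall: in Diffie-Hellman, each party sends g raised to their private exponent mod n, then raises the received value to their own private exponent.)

Public value = 17^43 mod 1669.
17^1 ≡ 17 (mod 1669)
17^2 = (17^1)^2 ≡ 17^2 = 289 ≡ 289 (mod 1669)
17^4 = (17^2)^2 ≡ 289^2 = 83521 ≡ 71 (mod 1669)
17^8 = (17^4)^2 ≡ 71^2 = 5041 ≡ 34 (mod 1669)
17^16 = (17^8)^2 ≡ 34^2 = 1156 ≡ 1156 (mod 1669)
17^32 = (17^16)^2 ≡ 1156^2 = 1336336 ≡ 1136 (mod 1669)
17^43 = 17^32 · 17^8 · 17^2 · 17^1 ≡ 1136 · 34 · 289 · 17 ≡ 1088 (mod 1669).

1088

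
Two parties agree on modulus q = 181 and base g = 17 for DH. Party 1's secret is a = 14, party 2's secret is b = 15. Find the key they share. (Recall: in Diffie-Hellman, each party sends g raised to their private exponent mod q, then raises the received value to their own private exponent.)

49

Party 1 sends A = g^a mod q = 17^14 mod 181.
17^1 ≡ 17 (mod 181)
17^2 = (17^1)^2 ≡ 17^2 = 289 ≡ 108 (mod 181)
17^4 = (17^2)^2 ≡ 108^2 = 11664 ≡ 80 (mod 181)
17^8 = (17^4)^2 ≡ 80^2 = 6400 ≡ 65 (mod 181)
17^14 = 17^8 · 17^4 · 17^2 ≡ 65 · 80 · 108 ≡ 138 (mod 181).
So A = 138. Party 2 then computes K = A^b mod q = 138^15 mod 181.
138^1 ≡ 138 (mod 181)
138^2 = (138^1)^2 ≡ 138^2 = 19044 ≡ 39 (mod 181)
138^4 = (138^2)^2 ≡ 39^2 = 1521 ≡ 73 (mod 181)
138^8 = (138^4)^2 ≡ 73^2 = 5329 ≡ 80 (mod 181)
138^15 = 138^8 · 138^4 · 138^2 · 138^1 ≡ 80 · 73 · 39 · 138 ≡ 49 (mod 181).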